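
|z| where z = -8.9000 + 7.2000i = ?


|z| = sqrt((-8.9)^2 + 7.2^2) = sqrt(79.21 + 51.84) = sqrt(131.05) = 11.4477

|z| = 11.4477


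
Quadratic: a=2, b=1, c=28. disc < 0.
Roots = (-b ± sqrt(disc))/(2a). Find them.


disc = 1^2 - 4*2*28 = 1 - 224 = -223
sqrt(|disc|) = sqrt(223) = 14.9332
Real part = -1/(2*2) = -0.2500
Imag part = 14.9332/(2*2) = 3.7333

-0.2500 ± 3.7333i


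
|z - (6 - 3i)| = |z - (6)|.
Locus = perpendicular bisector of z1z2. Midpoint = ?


Equal distances means the locus is the perpendicular bisector of z1 and z2.
Midpoint = ((6+6)/2, (-3+0)/2) = (6.0000, -1.5000)

Perpendicular bisector through (6.0000, -1.5000)


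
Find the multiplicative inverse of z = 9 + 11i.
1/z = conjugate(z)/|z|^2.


|z|^2 = 81+121 = 202
1/z = (9 - 11i)/202

1/z = 0.0446 - 0.0545i


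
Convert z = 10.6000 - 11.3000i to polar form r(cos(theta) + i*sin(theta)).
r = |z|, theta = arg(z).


r = sqrt(112.36+127.69) = sqrt(240.05) = 15.4935
theta = atan2(-11.3, 10.6) = -46.8307 degrees

r = 15.4935, theta = -46.8307 degrees


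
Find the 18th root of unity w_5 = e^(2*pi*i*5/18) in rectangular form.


Angle = 360*5/18 = 100°
a = cos(100°) = -0.1736
b = sin(100°) = 0.9848

-0.1736 + 0.9848i


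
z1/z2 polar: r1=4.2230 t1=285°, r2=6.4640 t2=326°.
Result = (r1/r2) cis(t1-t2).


r = 4.2230 / 6.4640 = 0.6533
theta = 285° - 326° = -41° = 319° (mod 360)

0.6533 cis(319°)


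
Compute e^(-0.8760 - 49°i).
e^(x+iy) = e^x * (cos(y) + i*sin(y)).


e^-0.8760 = 0.4164
cos(-49°) = 0.6561
sin(-49°) = -0.7547
Real = 0.4164*0.6561 = 0.2732
Imag = 0.4164*(-0.7547) = -0.3143

0.2732 - 0.3143i


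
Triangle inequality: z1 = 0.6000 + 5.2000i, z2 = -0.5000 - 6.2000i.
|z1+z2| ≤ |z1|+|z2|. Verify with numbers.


|z1| = sqrt(0.6^2 + 5.2^2) = sqrt(27.4) = 5.2345
|z2| = sqrt((-0.5)^2 + (-6.2)^2) = sqrt(38.69) = 6.2201
z1+z2 = 0.1000 - i
|z1+z2| = sqrt(1.01) = 1.0050
|z1|+|z2| = 5.2345 + 6.2201 = 11.4546

|z1+z2| = 1.0050 ≤ |z1|+|z2| = 11.4546 (verified)


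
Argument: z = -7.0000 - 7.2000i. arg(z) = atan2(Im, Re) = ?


Re = -7, Im = -7.2
arg = atan2(-7.2, -7) = -134.1931 degrees

arg(z) = -134.1931 degrees


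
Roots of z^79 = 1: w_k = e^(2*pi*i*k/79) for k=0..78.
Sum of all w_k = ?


The sum of all 79th roots of unity is 0.
Geometric series: (1 - w^79)/(1 - w) = (1-1)/(1-w) = 0 since w^79 = 1, w ≠ 1.
Alternatively: coefficient of z^78 in z^79 - 1 is 0.

0


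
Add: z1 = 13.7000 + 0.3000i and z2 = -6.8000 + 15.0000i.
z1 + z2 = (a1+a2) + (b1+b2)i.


Real: 13.7 - 6.8 = 6.9
Imag: 0.3 + 15 = 15.3

6.9000 + 15.3000i


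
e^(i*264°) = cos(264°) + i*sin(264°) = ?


cos(264°) = -0.1045
sin(264°) = -0.9945

e^(i*264°) = -0.1045 - 0.9945i


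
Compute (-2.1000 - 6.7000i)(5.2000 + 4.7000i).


Real = -2.1*5.2 - (-6.7)*4.7 = -10.92 - (-31.49) = 20.57
Imag = -2.1*4.7 + 5.2*(-6.7) = -9.87 - (34.84) = -44.71

20.5700 - 44.7100i


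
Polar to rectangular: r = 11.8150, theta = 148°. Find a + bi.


a = 11.8150*cos(148°) = 11.8150*(-0.84805) = -10.0197
b = 11.8150*sin(148°) = 11.8150*0.52992 = 6.2610

-10.0197 + 6.2610i


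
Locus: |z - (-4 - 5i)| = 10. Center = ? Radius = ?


|z - z0| = r is a circle with center z0 and radius r.
Center = (-4, -5), radius = 10

Circle with center (-4, -5) and radius 10


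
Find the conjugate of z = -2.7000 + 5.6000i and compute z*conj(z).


z_bar = -2.7000 - 5.6000i
z*z_bar = (-2.7)^2 + 5.6^2 = 7.29 + 31.36 = 38.65

z_bar = -2.7000 - 5.6000i, z*z_bar = 38.65


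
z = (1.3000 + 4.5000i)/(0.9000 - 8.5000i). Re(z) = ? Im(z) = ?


Multiply by conjugate: (1.3000 + 4.5000i)(0.9000 + 8.5000i) / (0.9^2 + (-8.5)^2)
Numerator real = 1.3*0.9 + 4.5*(-8.5) = -37.08
Numerator imag = 4.5*0.9 - 1.3*(-8.5) = 15.1
Denominator = 73.06
Re(z) = -37.08/73.06 = -0.5075
Im(z) = 15.1/73.06 = 0.2067

Re(z) = -0.5075, Im(z) = 0.2067


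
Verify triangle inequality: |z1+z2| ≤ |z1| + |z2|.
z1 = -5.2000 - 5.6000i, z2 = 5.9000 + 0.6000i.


|z1| = sqrt((-5.2)^2 + (-5.6)^2) = sqrt(58.4) = 7.6420
|z2| = sqrt(5.9^2 + 0.6^2) = sqrt(35.17) = 5.9304
z1+z2 = 0.7000 - 5.0000i
|z1+z2| = sqrt(25.49) = 5.0488
|z1|+|z2| = 7.6420 + 5.9304 = 13.5724

|z1+z2| = 5.0488 ≤ |z1|+|z2| = 13.5724 (verified)


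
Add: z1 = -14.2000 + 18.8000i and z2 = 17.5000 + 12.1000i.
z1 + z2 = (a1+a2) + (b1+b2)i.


Real: -14.2 + 17.5 = 3.3
Imag: 18.8 + 12.1 = 30.9

3.3000 + 30.9000i


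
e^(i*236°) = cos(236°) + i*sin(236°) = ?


cos(236°) = -0.5592
sin(236°) = -0.8290

e^(i*236°) = -0.5592 - 0.8290i


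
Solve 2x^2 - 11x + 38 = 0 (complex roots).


disc = (-11)^2 - 4*2*38 = 121 - 304 = -183
sqrt(|disc|) = sqrt(183) = 13.5277
Real part = 11/(2*2) = 2.7500
Imag part = 13.5277/(2*2) = 3.3819

2.7500 ± 3.3819i


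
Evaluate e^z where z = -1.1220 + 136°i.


e^-1.1220 = 0.3256
cos(136°) = -0.7193
sin(136°) = 0.6947
Real = 0.3256*(-0.7193) = -0.2342
Imag = 0.3256*0.6947 = 0.2262

-0.2342 + 0.2262i


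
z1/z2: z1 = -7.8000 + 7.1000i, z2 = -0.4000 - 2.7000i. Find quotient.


Conjugate of z2 = -0.4000 + 2.7000i
Numerator: (-7.8000 + 7.1000i)(-0.4000 + 2.7000i) = -16.0500 - 23.9000i
Denominator: (-0.4)^2 + (-2.7)^2 = 7.45
Result = (-16.0500 - 23.9000i)/7.45

-2.1544 - 3.2081i


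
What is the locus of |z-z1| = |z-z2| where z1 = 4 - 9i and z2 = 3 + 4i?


Equal distances means the locus is the perpendicular bisector of z1 and z2.
Midpoint = ((4+3)/2, (-9+4)/2) = (3.5000, -2.5000)

Perpendicular bisector through (3.5000, -2.5000)


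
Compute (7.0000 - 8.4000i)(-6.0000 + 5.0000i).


Real = 7*(-6) - (-8.4)*5 = -42 - (-42) = 0
Imag = 7*5 - (6)*(-8.4) = 35 + 50.4 = 85.4

85.4000i


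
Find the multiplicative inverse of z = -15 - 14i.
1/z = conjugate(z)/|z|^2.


|z|^2 = 225+196 = 421
1/z = (-15 + 14i)/421

1/z = -0.0356 + 0.0333i


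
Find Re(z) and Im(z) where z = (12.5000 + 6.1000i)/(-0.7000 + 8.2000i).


Multiply by conjugate: (12.5000 + 6.1000i)(-0.7000 - 8.2000i) / ((-0.7)^2 + 8.2^2)
Numerator real = 12.5*(-0.7) + 6.1*8.2 = 41.27
Numerator imag = 6.1*(-0.7) - 12.5*8.2 = -106.77
Denominator = 67.73
Re(z) = 41.27/67.73 = 0.6093
Im(z) = -106.77/67.73 = -1.5764

Re(z) = 0.6093, Im(z) = -1.5764


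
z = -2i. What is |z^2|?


|z| = sqrt(0+4) = sqrt(4) = 2
|z^2| = |z|^2 = 2^2 = 4

|z^2| = 4


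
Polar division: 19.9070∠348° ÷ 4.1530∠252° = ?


r = 19.9070 / 4.1530 = 4.7934
theta = 348° - 252° = 96° = 96° (mod 360)

4.7934 cis(96°)


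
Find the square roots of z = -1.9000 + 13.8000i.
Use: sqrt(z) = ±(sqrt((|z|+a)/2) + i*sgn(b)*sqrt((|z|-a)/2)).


|z| = sqrt(3.61+190.44) = 13.9302
sqrt((|z|+a)/2) = sqrt((13.9302+(-1.9))/2) = sqrt(6.0151) = 2.4526
sqrt((|z|-a)/2) = sqrt((13.9302-(-1.9))/2) = sqrt(7.9151) = 2.8134

±(2.4526 + 2.8134i) i.e. 2.4526 + 2.8134i and -2.4526 - 2.8134i


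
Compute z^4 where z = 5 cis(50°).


r^4 = 5^4 = 625
n*theta = 4*50° = 200° = 200° (mod 360)
a = 625*cos(200°) = -587.3079
b = 625*sin(200°) = -213.7626

625 cis(200°) = -587.3079 - 213.7626i


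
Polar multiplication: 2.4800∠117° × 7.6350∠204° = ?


r = 2.4800 * 7.6350 = 18.9348
theta = 117° + 204° = 321° = 321° (mod 360)

18.9348 cis(321°)


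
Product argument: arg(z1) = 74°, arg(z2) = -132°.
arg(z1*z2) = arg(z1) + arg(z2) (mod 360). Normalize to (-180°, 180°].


arg(z1*z2) = 74° - 132° = -58°
Normalized to (-180°, 180°]: -58°

-58°


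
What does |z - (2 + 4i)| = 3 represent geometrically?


|z - z0| = r is a circle with center z0 and radius r.
Center = (2, 4), radius = 3

Circle with center (2, 4) and radius 3


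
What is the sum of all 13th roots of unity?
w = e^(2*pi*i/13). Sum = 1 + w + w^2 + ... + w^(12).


The sum of all 13th roots of unity is 0.
Geometric series: (1 - w^13)/(1 - w) = (1-1)/(1-w) = 0 since w^13 = 1, w ≠ 1.
Alternatively: coefficient of z^12 in z^13 - 1 is 0.

0


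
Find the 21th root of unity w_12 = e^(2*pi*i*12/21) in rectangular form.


Angle = 360*12/21 = 205.7143°
a = cos(205.7143°) = -0.9010
b = sin(205.7143°) = -0.4339

-0.9010 - 0.4339i


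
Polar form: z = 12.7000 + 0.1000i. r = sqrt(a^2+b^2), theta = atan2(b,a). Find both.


r = sqrt(161.29+0.01) = sqrt(161.3) = 12.7004
theta = atan2(0.1, 12.7) = 0.4511 degrees

r = 12.7004, theta = 0.4511 degrees


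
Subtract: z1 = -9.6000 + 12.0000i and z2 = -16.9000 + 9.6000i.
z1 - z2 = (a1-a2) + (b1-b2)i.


Real: -9.6 + 16.9 = 7.3
Imag: 12 - 9.6 = 2.4

7.3000 + 2.4000i


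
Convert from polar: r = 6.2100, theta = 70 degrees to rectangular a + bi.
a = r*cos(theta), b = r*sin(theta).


a = 6.2100*cos(70°) = 6.2100*0.34202 = 2.1239
b = 6.2100*sin(70°) = 6.2100*0.9397 = 5.8355

2.1239 + 5.8355i


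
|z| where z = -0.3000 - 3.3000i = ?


|z| = sqrt((-0.3)^2 + (-3.3)^2) = sqrt(0.09 + 10.89) = sqrt(10.98) = 3.3136

|z| = 3.3136


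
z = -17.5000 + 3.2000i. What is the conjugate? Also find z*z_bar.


z_bar = -17.5000 - 3.2000i
z*z_bar = (-17.5)^2 + 3.2^2 = 306.25 + 10.24 = 316.49

z_bar = -17.5000 - 3.2000i, z*z_bar = 316.49


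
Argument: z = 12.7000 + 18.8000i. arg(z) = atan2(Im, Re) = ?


Re = 12.7, Im = 18.8
arg = atan2(18.8, 12.7) = 55.9597 degrees

arg(z) = 55.9597 degrees


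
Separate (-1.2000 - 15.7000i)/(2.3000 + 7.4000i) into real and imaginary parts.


Multiply by conjugate: (-1.2000 - 15.7000i)(2.3000 - 7.4000i) / (2.3^2 + 7.4^2)
Numerator real = -1.2*2.3 - (15.7)*7.4 = -118.94
Numerator imag = -15.7*2.3 - (-1.2)*7.4 = -27.23
Denominator = 60.05
Re(z) = -118.94/60.05 = -1.9807
Im(z) = -27.23/60.05 = -0.4535

Re(z) = -1.9807, Im(z) = -0.4535


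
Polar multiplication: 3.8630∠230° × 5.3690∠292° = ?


r = 3.8630 * 5.3690 = 20.7404
theta = 230° + 292° = 522° = 162° (mod 360)

20.7404 cis(162°)


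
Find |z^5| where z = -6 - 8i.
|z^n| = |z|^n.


|z| = sqrt(36+64) = sqrt(100) = 10
|z^5| = |z|^5 = 10^5 = 100000

|z^5| = 100000


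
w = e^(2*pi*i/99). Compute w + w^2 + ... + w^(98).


With w = e^(2*pi*i/99), all 99 of the 99th roots of unity w^0 = 1, w, ..., w^(98) sum to 0: 1 + w + ... + w^(98) = (1 - w^99)/(1 - w) = 0 since w^99 = 1, w ≠ 1.
Removing the root 1: w + w^2 + ... + w^(98) = 0 - 1 = -1

Sum = -1


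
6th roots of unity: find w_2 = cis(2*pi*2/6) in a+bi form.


Angle = 360*2/6 = 120°
a = cos(120°) = -0.5000
b = sin(120°) = 0.8660

-0.5000 + 0.8660i


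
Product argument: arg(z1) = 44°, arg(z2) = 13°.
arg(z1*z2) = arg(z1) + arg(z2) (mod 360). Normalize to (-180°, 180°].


arg(z1*z2) = 44° + 13° = 57°
Normalized to (-180°, 180°]: 57°

57°


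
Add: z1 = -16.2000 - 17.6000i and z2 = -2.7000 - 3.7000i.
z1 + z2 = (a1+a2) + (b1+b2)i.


Real: -16.2 - 2.7 = -18.9
Imag: -17.6 - 3.7 = -21.3

-18.9000 - 21.3000i


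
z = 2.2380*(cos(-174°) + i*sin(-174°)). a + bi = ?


a = 2.2380*cos(-174°) = 2.2380*(-0.9945) = -2.2257
b = 2.2380*sin(-174°) = 2.2380*(-0.1045) = -0.2339

-2.2257 - 0.2339i


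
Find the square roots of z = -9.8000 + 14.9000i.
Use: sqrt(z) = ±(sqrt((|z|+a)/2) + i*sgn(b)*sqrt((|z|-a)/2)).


|z| = sqrt(96.04+222.01) = 17.8340
sqrt((|z|+a)/2) = sqrt((17.8340+(-9.8))/2) = sqrt(4.0170) = 2.0042
sqrt((|z|-a)/2) = sqrt((17.8340-(-9.8))/2) = sqrt(13.8170) = 3.7171

±(2.0042 + 3.7171i) i.e. 2.0042 + 3.7171i and -2.0042 - 3.7171i


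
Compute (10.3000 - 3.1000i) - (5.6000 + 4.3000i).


Real: 10.3 - 5.6 = 4.7
Imag: -3.1 - 4.3 = -7.4

4.7000 - 7.4000i


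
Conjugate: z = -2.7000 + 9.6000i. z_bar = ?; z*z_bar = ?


z_bar = -2.7000 - 9.6000i
z*z_bar = (-2.7)^2 + 9.6^2 = 7.29 + 92.16 = 99.45

z_bar = -2.7000 - 9.6000i, z*z_bar = 99.45


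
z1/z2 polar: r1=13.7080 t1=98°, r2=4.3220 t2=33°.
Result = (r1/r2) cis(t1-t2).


r = 13.7080 / 4.3220 = 3.1717
theta = 98° - 33° = 65° = 65° (mod 360)

3.1717 cis(65°)


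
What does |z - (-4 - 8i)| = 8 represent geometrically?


|z - z0| = r is a circle with center z0 and radius r.
Center = (-4, -8), radius = 8

Circle with center (-4, -8) and radius 8


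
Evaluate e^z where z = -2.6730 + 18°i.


e^-2.6730 = 0.06904
cos(18°) = 0.9511
sin(18°) = 0.309
Real = 0.06904*0.9511 = 0.0657
Imag = 0.06904*0.309 = 0.0213

0.0657 + 0.0213i


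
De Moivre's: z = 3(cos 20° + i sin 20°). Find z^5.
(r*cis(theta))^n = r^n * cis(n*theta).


r^5 = 3^5 = 243
n*theta = 5*20° = 100° = 100° (mod 360)
a = 243*cos(100°) = -42.1965
b = 243*sin(100°) = 239.3083

243 cis(100°) = -42.1965 + 239.3083i


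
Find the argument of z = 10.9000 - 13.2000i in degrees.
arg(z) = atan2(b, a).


Re = 10.9, Im = -13.2
arg = atan2(-13.2, 10.9) = -50.4516 degrees

arg(z) = -50.4516 degrees


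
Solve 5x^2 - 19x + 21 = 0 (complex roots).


disc = (-19)^2 - 4*5*21 = 361 - 420 = -59
sqrt(|disc|) = sqrt(59) = 7.6811
Real part = 19/(2*5) = 1.9000
Imag part = 7.6811/(2*5) = 0.7681

1.9000 ± 0.7681i


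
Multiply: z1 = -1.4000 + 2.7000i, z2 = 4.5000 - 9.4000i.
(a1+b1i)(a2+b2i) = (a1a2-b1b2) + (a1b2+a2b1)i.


Real = -1.4*4.5 - 2.7*(-9.4) = -6.3 - (-25.38) = 19.08
Imag = -1.4*(-9.4) + 4.5*2.7 = 13.16 + 12.15 = 25.31

19.0800 + 25.3100i


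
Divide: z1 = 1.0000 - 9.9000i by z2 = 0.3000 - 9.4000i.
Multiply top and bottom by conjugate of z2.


Conjugate of z2 = 0.3000 + 9.4000i
Numerator: (1.0000 - 9.9000i)(0.3000 + 9.4000i) = 93.3600 + 6.4300i
Denominator: 0.3^2 + (-9.4)^2 = 88.45
Result = (93.3600 + 6.4300i)/88.45

1.0555 + 0.0727i


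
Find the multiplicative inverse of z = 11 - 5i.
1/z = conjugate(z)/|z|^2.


|z|^2 = 121+25 = 146
1/z = (11 + 5i)/146

1/z = 0.0753 + 0.0342i


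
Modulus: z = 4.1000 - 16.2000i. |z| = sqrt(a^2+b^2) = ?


|z| = sqrt(4.1^2 + (-16.2)^2) = sqrt(16.81 + 262.44) = sqrt(279.25) = 16.7108

|z| = 16.7108


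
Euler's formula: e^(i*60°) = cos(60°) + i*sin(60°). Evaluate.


cos(60°) = 0.5000
sin(60°) = 0.8660

e^(i*60°) = 0.5000 + 0.8660i


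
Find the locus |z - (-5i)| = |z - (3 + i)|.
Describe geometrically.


Equal distances means the locus is the perpendicular bisector of z1 and z2.
Midpoint = ((0+3)/2, (-5+1)/2) = (1.5000, -2.0000)

Perpendicular bisector through (1.5000, -2.0000)


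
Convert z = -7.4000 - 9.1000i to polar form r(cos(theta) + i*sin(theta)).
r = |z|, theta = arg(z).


r = sqrt(54.76+82.81) = sqrt(137.57) = 11.7290
theta = atan2(-9.1, -7.4) = -129.1176 degrees

r = 11.7290, theta = -129.1176 degrees


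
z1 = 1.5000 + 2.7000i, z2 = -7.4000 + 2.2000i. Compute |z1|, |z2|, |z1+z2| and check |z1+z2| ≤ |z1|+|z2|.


|z1| = sqrt(1.5^2 + 2.7^2) = sqrt(9.54) = 3.0887
|z2| = sqrt((-7.4)^2 + 2.2^2) = sqrt(59.6) = 7.7201
z1+z2 = -5.9000 + 4.9000i
|z1+z2| = sqrt(58.82) = 7.6694
|z1|+|z2| = 3.0887 + 7.7201 = 10.8088

|z1+z2| = 7.6694 ≤ |z1|+|z2| = 10.8088 (verified)


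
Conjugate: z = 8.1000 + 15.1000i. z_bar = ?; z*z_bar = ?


z_bar = 8.1000 - 15.1000i
z*z_bar = 8.1^2 + 15.1^2 = 65.61 + 228.01 = 293.62

z_bar = 8.1000 - 15.1000i, z*z_bar = 293.62


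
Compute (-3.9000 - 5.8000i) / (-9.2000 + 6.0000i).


Conjugate of z2 = -9.2000 - 6.0000i
Numerator: (-3.9000 - 5.8000i)(-9.2000 - 6.0000i) = 1.0800 + 76.7600i
Denominator: (-9.2)^2 + 6^2 = 120.64
Result = (1.0800 + 76.7600i)/120.64

0.0090 + 0.6363i


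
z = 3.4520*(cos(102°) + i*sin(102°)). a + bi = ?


a = 3.4520*cos(102°) = 3.4520*(-0.2079) = -0.7177
b = 3.4520*sin(102°) = 3.4520*0.97815 = 3.3766

-0.7177 + 3.3766i


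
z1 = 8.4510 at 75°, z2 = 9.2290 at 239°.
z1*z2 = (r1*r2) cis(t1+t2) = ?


r = 8.4510 * 9.2290 = 77.9943
theta = 75° + 239° = 314° = 314° (mod 360)

77.9943 cis(314°)


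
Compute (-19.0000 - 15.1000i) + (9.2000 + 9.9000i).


Real: -19 + 9.2 = -9.8
Imag: -15.1 + 9.9 = -5.2

-9.8000 - 5.2000i


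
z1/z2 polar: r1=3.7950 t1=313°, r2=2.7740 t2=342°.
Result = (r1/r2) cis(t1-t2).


r = 3.7950 / 2.7740 = 1.3681
theta = 313° - 342° = -29° = 331° (mod 360)

1.3681 cis(331°)


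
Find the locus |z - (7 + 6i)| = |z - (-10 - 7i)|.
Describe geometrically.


Equal distances means the locus is the perpendicular bisector of z1 and z2.
Midpoint = ((7+(-10))/2, (6+(-7))/2) = (-1.5000, -0.5000)

Perpendicular bisector through (-1.5000, -0.5000)


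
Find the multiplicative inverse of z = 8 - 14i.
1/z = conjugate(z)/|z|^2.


|z|^2 = 64+196 = 260
1/z = (8 + 14i)/260

1/z = 0.0308 + 0.0538i


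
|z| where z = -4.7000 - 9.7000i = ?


|z| = sqrt((-4.7)^2 + (-9.7)^2) = sqrt(22.09 + 94.09) = sqrt(116.18) = 10.7787

|z| = 10.7787


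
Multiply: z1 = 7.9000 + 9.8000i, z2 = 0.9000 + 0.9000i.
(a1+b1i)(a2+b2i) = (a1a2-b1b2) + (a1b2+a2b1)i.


Real = 7.9*0.9 - 9.8*0.9 = 7.11 - 8.82 = -1.71
Imag = 7.9*0.9 + 0.9*9.8 = 7.11 + 8.82 = 15.93

-1.7100 + 15.9300i


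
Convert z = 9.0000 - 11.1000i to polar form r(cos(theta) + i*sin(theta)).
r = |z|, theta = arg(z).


r = sqrt(81+123.21) = sqrt(204.21) = 14.2902
theta = atan2(-11.1, 9) = -50.9645 degrees

r = 14.2902, theta = -50.9645 degrees


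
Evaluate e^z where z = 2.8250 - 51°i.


e^2.8250 = 16.8609
cos(-51°) = 0.62932
sin(-51°) = -0.77715
Real = 16.8609*0.62932 = 10.6109
Imag = 16.8609*(-0.77715) = -13.1034

10.6109 - 13.1034i


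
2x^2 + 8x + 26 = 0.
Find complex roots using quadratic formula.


disc = 8^2 - 4*2*26 = 64 - 208 = -144
sqrt(|disc|) = sqrt(144) = 12.0000
Real part = -8/(2*2) = -2.0000
Imag part = 12.0000/(2*2) = 3.0000

-2.0000 ± 3.0000i


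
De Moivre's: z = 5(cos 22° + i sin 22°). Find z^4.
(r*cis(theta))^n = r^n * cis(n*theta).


r^4 = 5^4 = 625
n*theta = 4*22° = 88° = 88° (mod 360)
a = 625*cos(88°) = 21.8122
b = 625*sin(88°) = 624.6193

625 cis(88°) = 21.8122 + 624.6193i


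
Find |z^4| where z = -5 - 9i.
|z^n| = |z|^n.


|z| = sqrt(25+81) = sqrt(106) = 10.2956
|z^4| = |z|^4 = (sqrt(106))^4 = 106^2 = 11236

|z^4| = 11236


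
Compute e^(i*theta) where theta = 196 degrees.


cos(196°) = -0.9613
sin(196°) = -0.2756

e^(i*196°) = -0.9613 - 0.2756i


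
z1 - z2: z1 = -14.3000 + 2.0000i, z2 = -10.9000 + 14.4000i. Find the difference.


Real: -14.3 + 10.9 = -3.4
Imag: 2 - 14.4 = -12.4

-3.4000 - 12.4000i


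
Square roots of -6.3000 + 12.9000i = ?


|z| = sqrt(39.69+166.41) = 14.3562
sqrt((|z|+a)/2) = sqrt((14.3562+(-6.3))/2) = sqrt(4.0281) = 2.0070
sqrt((|z|-a)/2) = sqrt((14.3562-(-6.3))/2) = sqrt(10.3281) = 3.2137

±(2.0070 + 3.2137i) i.e. 2.0070 + 3.2137i and -2.0070 - 3.2137i


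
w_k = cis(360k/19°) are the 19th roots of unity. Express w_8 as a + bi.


Angle = 360*8/19 = 151.5789°
a = cos(151.5789°) = -0.8795
b = sin(151.5789°) = 0.4759

-0.8795 + 0.4759i


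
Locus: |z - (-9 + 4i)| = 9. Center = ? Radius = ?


|z - z0| = r is a circle with center z0 and radius r.
Center = (-9, 4), radius = 9

Circle with center (-9, 4) and radius 9


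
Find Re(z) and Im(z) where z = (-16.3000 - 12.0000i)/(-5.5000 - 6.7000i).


Multiply by conjugate: (-16.3000 - 12.0000i)(-5.5000 + 6.7000i) / ((-5.5)^2 + (-6.7)^2)
Numerator real = -16.3*(-5.5) - (12)*(-6.7) = 170.05
Numerator imag = -12*(-5.5) - (-16.3)*(-6.7) = -43.21
Denominator = 75.14
Re(z) = 170.05/75.14 = 2.2631
Im(z) = -43.21/75.14 = -0.5751

Re(z) = 2.2631, Im(z) = -0.5751


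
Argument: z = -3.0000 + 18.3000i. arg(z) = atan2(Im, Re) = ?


Re = -3, Im = 18.3
arg = atan2(18.3, -3) = 99.3099 degrees

arg(z) = 99.3099 degrees


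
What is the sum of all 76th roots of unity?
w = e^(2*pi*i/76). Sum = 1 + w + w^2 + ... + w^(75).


The sum of all 76th roots of unity is 0.
Geometric series: (1 - w^76)/(1 - w) = (1-1)/(1-w) = 0 since w^76 = 1, w ≠ 1.
Alternatively: coefficient of z^75 in z^76 - 1 is 0.

0


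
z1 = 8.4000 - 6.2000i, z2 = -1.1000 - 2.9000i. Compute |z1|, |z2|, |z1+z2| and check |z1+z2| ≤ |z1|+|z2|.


|z1| = sqrt(8.4^2 + (-6.2)^2) = sqrt(109) = 10.4403
|z2| = sqrt((-1.1)^2 + (-2.9)^2) = sqrt(9.62) = 3.1016
z1+z2 = 7.3000 - 9.1000i
|z1+z2| = sqrt(136.1) = 11.6662
|z1|+|z2| = 10.4403 + 3.1016 = 13.5419

|z1+z2| = 11.6662 ≤ |z1|+|z2| = 13.5419 (verified)


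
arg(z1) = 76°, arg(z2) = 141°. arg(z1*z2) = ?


arg(z1*z2) = 76° + 141° = 217°
Normalized to (-180°, 180°]: -143°

-143°


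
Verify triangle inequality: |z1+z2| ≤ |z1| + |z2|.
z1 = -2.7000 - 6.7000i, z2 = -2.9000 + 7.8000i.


|z1| = sqrt((-2.7)^2 + (-6.7)^2) = sqrt(52.18) = 7.2236
|z2| = sqrt((-2.9)^2 + 7.8^2) = sqrt(69.25) = 8.3217
z1+z2 = -5.6000 + 1.1000i
|z1+z2| = sqrt(32.57) = 5.7070
|z1|+|z2| = 7.2236 + 8.3217 = 15.5453

|z1+z2| = 5.7070 ≤ |z1|+|z2| = 15.5453 (verified)


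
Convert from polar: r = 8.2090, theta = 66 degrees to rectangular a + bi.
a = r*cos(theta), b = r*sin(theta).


a = 8.2090*cos(66°) = 8.2090*0.40674 = 3.3389
b = 8.2090*sin(66°) = 8.2090*0.91355 = 7.4993

3.3389 + 7.4993i


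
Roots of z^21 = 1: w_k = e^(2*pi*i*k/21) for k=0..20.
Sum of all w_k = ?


The sum of all 21th roots of unity is 0.
Geometric series: (1 - w^21)/(1 - w) = (1-1)/(1-w) = 0 since w^21 = 1, w ≠ 1.
Alternatively: coefficient of z^20 in z^21 - 1 is 0.

0


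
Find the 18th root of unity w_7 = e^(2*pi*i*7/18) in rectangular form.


Angle = 360*7/18 = 140°
a = cos(140°) = -0.7660
b = sin(140°) = 0.6428

-0.7660 + 0.6428i


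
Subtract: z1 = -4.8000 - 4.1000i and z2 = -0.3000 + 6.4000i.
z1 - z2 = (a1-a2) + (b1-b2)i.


Real: -4.8 + 0.3 = -4.5
Imag: -4.1 - 6.4 = -10.5

-4.5000 - 10.5000i


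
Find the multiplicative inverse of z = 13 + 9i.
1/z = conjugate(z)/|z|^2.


|z|^2 = 169+81 = 250
1/z = (13 - 9i)/250

1/z = 0.0520 - 0.0360i


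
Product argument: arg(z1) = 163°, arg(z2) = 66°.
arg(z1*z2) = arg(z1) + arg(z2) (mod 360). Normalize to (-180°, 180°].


arg(z1*z2) = 163° + 66° = 229°
Normalized to (-180°, 180°]: -131°

-131°


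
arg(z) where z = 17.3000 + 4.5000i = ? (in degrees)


Re = 17.3, Im = 4.5
arg = atan2(4.5, 17.3) = 14.5804 degrees

arg(z) = 14.5804 degrees


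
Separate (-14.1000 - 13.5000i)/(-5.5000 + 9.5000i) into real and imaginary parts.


Multiply by conjugate: (-14.1000 - 13.5000i)(-5.5000 - 9.5000i) / ((-5.5)^2 + 9.5^2)
Numerator real = -14.1*(-5.5) - (13.5)*9.5 = -50.7
Numerator imag = -13.5*(-5.5) - (-14.1)*9.5 = 208.2
Denominator = 120.5
Re(z) = -50.7/120.5 = -0.4207
Im(z) = 208.2/120.5 = 1.7278

Re(z) = -0.4207, Im(z) = 1.7278


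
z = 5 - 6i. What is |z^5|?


|z| = sqrt(25+36) = sqrt(61) = 7.8102
|z^5| = |z|^5 = (sqrt(61))^5 = 61^2 * sqrt(61) = 3721*sqrt(61)

|z^5| = 3721*sqrt(61) ≈ 29061.9390


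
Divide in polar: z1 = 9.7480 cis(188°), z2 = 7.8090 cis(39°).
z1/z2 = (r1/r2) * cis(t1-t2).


r = 9.7480 / 7.8090 = 1.2483
theta = 188° - 39° = 149° = 149° (mod 360)

1.2483 cis(149°)


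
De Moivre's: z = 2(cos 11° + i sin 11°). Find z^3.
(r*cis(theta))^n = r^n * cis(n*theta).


r^3 = 2^3 = 8
n*theta = 3*11° = 33° = 33° (mod 360)
a = 8*cos(33°) = 6.7094
b = 8*sin(33°) = 4.3571

8 cis(33°) = 6.7094 + 4.3571i


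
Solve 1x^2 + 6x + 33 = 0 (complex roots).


disc = 6^2 - 4*1*33 = 36 - 132 = -96
sqrt(|disc|) = sqrt(96) = 9.7980
Real part = -6/(2*1) = -3.0000
Imag part = 9.7980/(2*1) = 4.8990

-3.0000 ± 4.8990i


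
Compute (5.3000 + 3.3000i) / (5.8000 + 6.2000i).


Conjugate of z2 = 5.8000 - 6.2000i
Numerator: (5.3000 + 3.3000i)(5.8000 - 6.2000i) = 51.2000 - 13.7200i
Denominator: 5.8^2 + 6.2^2 = 72.08
Result = (51.2000 - 13.7200i)/72.08

0.7103 - 0.1903i


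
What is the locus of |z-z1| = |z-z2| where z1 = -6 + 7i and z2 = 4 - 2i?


Equal distances means the locus is the perpendicular bisector of z1 and z2.
Midpoint = ((-6+4)/2, (7+(-2))/2) = (-1.0000, 2.5000)

Perpendicular bisector through (-1.0000, 2.5000)


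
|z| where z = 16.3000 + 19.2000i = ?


|z| = sqrt(16.3^2 + 19.2^2) = sqrt(265.69 + 368.64) = sqrt(634.33) = 25.1859

|z| = 25.1859


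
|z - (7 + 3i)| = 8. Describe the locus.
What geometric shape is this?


|z - z0| = r is a circle with center z0 and radius r.
Center = (7, 3), radius = 8

Circle with center (7, 3) and radius 8


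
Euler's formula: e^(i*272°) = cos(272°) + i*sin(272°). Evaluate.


cos(272°) = 0.0349
sin(272°) = -0.9994

e^(i*272°) = 0.0349 - 0.9994i


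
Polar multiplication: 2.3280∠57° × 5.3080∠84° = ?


r = 2.3280 * 5.3080 = 12.3570
theta = 57° + 84° = 141° = 141° (mod 360)

12.3570 cis(141°)


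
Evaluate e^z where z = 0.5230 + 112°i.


e^0.5230 = 1.6871
cos(112°) = -0.3746
sin(112°) = 0.92718
Real = 1.6871*(-0.3746) = -0.6320
Imag = 1.6871*0.92718 = 1.5642

-0.6320 + 1.5642i


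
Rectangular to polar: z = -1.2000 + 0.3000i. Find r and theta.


r = sqrt(1.44+0.09) = sqrt(1.53) = 1.2369
theta = atan2(0.3, -1.2) = 165.9638 degrees

r = 1.2369, theta = 165.9638 degrees


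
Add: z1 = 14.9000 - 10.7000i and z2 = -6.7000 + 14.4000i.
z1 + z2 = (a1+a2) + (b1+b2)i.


Real: 14.9 - 6.7 = 8.2
Imag: -10.7 + 14.4 = 3.7

8.2000 + 3.7000i


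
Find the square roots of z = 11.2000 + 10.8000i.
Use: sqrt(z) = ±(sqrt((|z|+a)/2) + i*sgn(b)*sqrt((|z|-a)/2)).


|z| = sqrt(125.44+116.64) = 15.5589
sqrt((|z|+a)/2) = sqrt((15.5589+11.2)/2) = sqrt(13.3795) = 3.6578
sqrt((|z|-a)/2) = sqrt((15.5589-11.2)/2) = sqrt(2.1795) = 1.4763

±(3.6578 + 1.4763i) i.e. 3.6578 + 1.4763i and -3.6578 - 1.4763i


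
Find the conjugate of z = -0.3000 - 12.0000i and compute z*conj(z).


z_bar = -0.3000 + 12.0000i
z*z_bar = (-0.3)^2 + (-12)^2 = 0.09 + 144 = 144.09

z_bar = -0.3000 + 12.0000i, z*z_bar = 144.09


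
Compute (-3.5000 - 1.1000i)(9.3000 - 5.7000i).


Real = -3.5*9.3 - (-1.1)*(-5.7) = -32.55 - 6.27 = -38.82
Imag = -3.5*(-5.7) + 9.3*(-1.1) = 19.95 - (10.23) = 9.72

-38.8200 + 9.7200i


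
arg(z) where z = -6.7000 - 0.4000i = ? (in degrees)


Re = -6.7, Im = -0.4
arg = atan2(-0.4, -6.7) = -176.5834 degrees

arg(z) = -176.5834 degrees


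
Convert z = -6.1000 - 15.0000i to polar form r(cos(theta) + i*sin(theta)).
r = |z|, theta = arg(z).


r = sqrt(37.21+225) = sqrt(262.21) = 16.1929
theta = atan2(-15, -6.1) = -112.1299 degrees

r = 16.1929, theta = -112.1299 degrees


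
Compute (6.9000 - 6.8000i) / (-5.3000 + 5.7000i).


Conjugate of z2 = -5.3000 - 5.7000i
Numerator: (6.9000 - 6.8000i)(-5.3000 - 5.7000i) = -75.3300 - 3.2900i
Denominator: (-5.3)^2 + 5.7^2 = 60.58
Result = (-75.3300 - 3.2900i)/60.58

-1.2435 - 0.0543i


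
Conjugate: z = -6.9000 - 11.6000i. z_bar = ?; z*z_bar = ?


z_bar = -6.9000 + 11.6000i
z*z_bar = (-6.9)^2 + (-11.6)^2 = 47.61 + 134.56 = 182.17

z_bar = -6.9000 + 11.6000i, z*z_bar = 182.17


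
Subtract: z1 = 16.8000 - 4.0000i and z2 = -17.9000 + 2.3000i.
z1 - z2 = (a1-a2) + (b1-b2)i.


Real: 16.8 + 17.9 = 34.7
Imag: -4 - 2.3 = -6.3

34.7000 - 6.3000i


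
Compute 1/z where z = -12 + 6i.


|z|^2 = 144+36 = 180
1/z = (-12 - 6i)/180

1/z = -0.0667 - 0.0333i


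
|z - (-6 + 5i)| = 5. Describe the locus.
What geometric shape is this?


|z - z0| = r is a circle with center z0 and radius r.
Center = (-6, 5), radius = 5

Circle with center (-6, 5) and radius 5


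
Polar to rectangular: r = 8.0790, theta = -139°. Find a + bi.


a = 8.0790*cos(-139°) = 8.0790*(-0.75471) = -6.0973
b = 8.0790*sin(-139°) = 8.0790*(-0.65606) = -5.3003

-6.0973 - 5.3003i


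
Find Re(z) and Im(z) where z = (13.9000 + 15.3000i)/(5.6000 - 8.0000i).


Multiply by conjugate: (13.9000 + 15.3000i)(5.6000 + 8.0000i) / (5.6^2 + (-8)^2)
Numerator real = 13.9*5.6 + 15.3*(-8) = -44.56
Numerator imag = 15.3*5.6 - 13.9*(-8) = 196.88
Denominator = 95.36
Re(z) = -44.56/95.36 = -0.4673
Im(z) = 196.88/95.36 = 2.0646

Re(z) = -0.4673, Im(z) = 2.0646


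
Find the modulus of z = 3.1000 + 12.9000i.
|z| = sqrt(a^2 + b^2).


|z| = sqrt(3.1^2 + 12.9^2) = sqrt(9.61 + 166.41) = sqrt(176.02) = 13.2673

|z| = 13.2673


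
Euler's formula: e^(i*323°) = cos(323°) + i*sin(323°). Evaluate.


cos(323°) = 0.7986
sin(323°) = -0.6018

e^(i*323°) = 0.7986 - 0.6018i


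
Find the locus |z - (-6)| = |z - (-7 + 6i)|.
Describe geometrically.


Equal distances means the locus is the perpendicular bisector of z1 and z2.
Midpoint = ((-6+(-7))/2, (0+6)/2) = (-6.5000, 3.0000)

Perpendicular bisector through (-6.5000, 3.0000)


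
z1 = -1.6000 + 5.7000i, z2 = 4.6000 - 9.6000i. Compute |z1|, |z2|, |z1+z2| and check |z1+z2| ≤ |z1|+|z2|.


|z1| = sqrt((-1.6)^2 + 5.7^2) = sqrt(35.05) = 5.9203
|z2| = sqrt(4.6^2 + (-9.6)^2) = sqrt(113.32) = 10.6452
z1+z2 = 3.0000 - 3.9000i
|z1+z2| = sqrt(24.21) = 4.9204
|z1|+|z2| = 5.9203 + 10.6452 = 16.5655

|z1+z2| = 4.9204 ≤ |z1|+|z2| = 16.5655 (verified)


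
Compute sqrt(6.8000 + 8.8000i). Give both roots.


|z| = sqrt(46.24+77.44) = 11.1212
sqrt((|z|+a)/2) = sqrt((11.1212+6.8)/2) = sqrt(8.9606) = 2.9934
sqrt((|z|-a)/2) = sqrt((11.1212-6.8)/2) = sqrt(2.1606) = 1.4699

±(2.9934 + 1.4699i) i.e. 2.9934 + 1.4699i and -2.9934 - 1.4699i


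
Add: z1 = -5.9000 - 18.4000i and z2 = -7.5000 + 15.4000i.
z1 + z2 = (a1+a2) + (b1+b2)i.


Real: -5.9 - 7.5 = -13.4
Imag: -18.4 + 15.4 = -3

-13.4000 - 3.0000i


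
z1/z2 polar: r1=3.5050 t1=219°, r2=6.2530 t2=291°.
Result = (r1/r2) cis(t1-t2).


r = 3.5050 / 6.2530 = 0.5605
theta = 219° - 291° = -72° = 288° (mod 360)

0.5605 cis(288°)


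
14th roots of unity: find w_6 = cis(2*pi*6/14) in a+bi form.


Angle = 360*6/14 = 154.2857°
a = cos(154.2857°) = -0.9010
b = sin(154.2857°) = 0.4339

-0.9010 + 0.4339i


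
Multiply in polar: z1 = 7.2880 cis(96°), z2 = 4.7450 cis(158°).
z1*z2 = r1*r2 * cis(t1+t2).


r = 7.2880 * 4.7450 = 34.5816
theta = 96° + 158° = 254° = 254° (mod 360)

34.5816 cis(254°)


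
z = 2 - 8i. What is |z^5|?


|z| = sqrt(4+64) = sqrt(68) = 8.2462
|z^5| = |z|^5 = (sqrt(68))^5 = 68^2 * sqrt(68) = 4624*sqrt(68)

|z^5| = 4624*sqrt(68) ≈ 38130.4808


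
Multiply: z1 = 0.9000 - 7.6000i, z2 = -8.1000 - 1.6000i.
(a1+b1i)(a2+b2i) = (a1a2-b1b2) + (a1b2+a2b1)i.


Real = 0.9*(-8.1) - (-7.6)*(-1.6) = -7.29 - 12.16 = -19.45
Imag = 0.9*(-1.6) - (8.1)*(-7.6) = -1.44 + 61.56 = 60.12

-19.4500 + 60.1200i


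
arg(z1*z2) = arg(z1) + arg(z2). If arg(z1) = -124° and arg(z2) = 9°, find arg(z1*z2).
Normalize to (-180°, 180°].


arg(z1*z2) = -124° + 9° = -115°
Normalized to (-180°, 180°]: -115°

-115°


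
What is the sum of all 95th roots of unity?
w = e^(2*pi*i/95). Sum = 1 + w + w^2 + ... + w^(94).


The sum of all 95th roots of unity is 0.
Geometric series: (1 - w^95)/(1 - w) = (1-1)/(1-w) = 0 since w^95 = 1, w ≠ 1.
Alternatively: coefficient of z^94 in z^95 - 1 is 0.

0


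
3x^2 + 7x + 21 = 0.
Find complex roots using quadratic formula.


disc = 7^2 - 4*3*21 = 49 - 252 = -203
sqrt(|disc|) = sqrt(203) = 14.2478
Real part = -7/(2*3) = -1.1667
Imag part = 14.2478/(2*3) = 2.3746

-1.1667 ± 2.3746i


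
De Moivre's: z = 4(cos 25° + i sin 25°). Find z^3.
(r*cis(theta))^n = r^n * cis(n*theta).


r^3 = 4^3 = 64
n*theta = 3*25° = 75° = 75° (mod 360)
a = 64*cos(75°) = 16.5644
b = 64*sin(75°) = 61.8193

64 cis(75°) = 16.5644 + 61.8193i


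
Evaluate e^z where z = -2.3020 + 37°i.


e^-2.3020 = 0.1001
cos(37°) = 0.7986
sin(37°) = 0.6018
Real = 0.1001*0.7986 = 0.0799
Imag = 0.1001*0.6018 = 0.0602

0.0799 + 0.0602i


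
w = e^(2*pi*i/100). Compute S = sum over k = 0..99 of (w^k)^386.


The roots are w_k = w^k with w = e^(2*pi*i/100), and (w^k)^386 = (w^386)^k.
So S = 1 + u + u^2 + ... + u^(99) with u = w^386.
386 = 3*100 + 86, so 386 is not a multiple of 100: u = (w^100)^3 * w^86 = w^86 ≠ 1 (w is a primitive 100th root), while u^100 = (w^100)^386 = 1.
Geometric series: S = (1 - u^100)/(1 - u) = (1 - 1)/(1 - u) = 0

S = 0


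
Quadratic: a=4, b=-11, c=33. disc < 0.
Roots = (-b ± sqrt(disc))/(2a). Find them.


disc = (-11)^2 - 4*4*33 = 121 - 528 = -407
sqrt(|disc|) = sqrt(407) = 20.1742
Real part = 11/(2*4) = 1.3750
Imag part = 20.1742/(2*4) = 2.5218

1.3750 ± 2.5218i


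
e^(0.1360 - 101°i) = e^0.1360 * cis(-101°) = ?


e^0.1360 = 1.1457
cos(-101°) = -0.1908
sin(-101°) = -0.9816
Real = 1.1457*(-0.1908) = -0.2186
Imag = 1.1457*(-0.9816) = -1.1246

-0.2186 - 1.1246i


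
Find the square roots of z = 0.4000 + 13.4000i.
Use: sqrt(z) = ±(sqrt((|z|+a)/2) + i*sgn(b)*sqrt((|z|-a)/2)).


|z| = sqrt(0.16+179.56) = 13.4060
sqrt((|z|+a)/2) = sqrt((13.4060+0.4)/2) = sqrt(6.9030) = 2.6274
sqrt((|z|-a)/2) = sqrt((13.4060-0.4)/2) = sqrt(6.5030) = 2.5501

±(2.6274 + 2.5501i) i.e. 2.6274 + 2.5501i and -2.6274 - 2.5501i


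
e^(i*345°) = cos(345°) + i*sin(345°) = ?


cos(345°) = 0.9659
sin(345°) = -0.2588

e^(i*345°) = 0.9659 - 0.2588i


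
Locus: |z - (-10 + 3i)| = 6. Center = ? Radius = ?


|z - z0| = r is a circle with center z0 and radius r.
Center = (-10, 3), radius = 6

Circle with center (-10, 3) and radius 6


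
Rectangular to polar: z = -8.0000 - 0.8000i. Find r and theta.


r = sqrt(64+0.64) = sqrt(64.64) = 8.0399
theta = atan2(-0.8, -8) = -174.2894 degrees

r = 8.0399, theta = -174.2894 degrees


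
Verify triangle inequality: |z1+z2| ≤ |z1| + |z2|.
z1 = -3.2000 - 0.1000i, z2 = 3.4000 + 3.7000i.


|z1| = sqrt((-3.2)^2 + (-0.1)^2) = sqrt(10.25) = 3.2016
|z2| = sqrt(3.4^2 + 3.7^2) = sqrt(25.25) = 5.0249
z1+z2 = 0.2000 + 3.6000i
|z1+z2| = sqrt(13) = 3.6056
|z1|+|z2| = 3.2016 + 5.0249 = 8.2265

|z1+z2| = 3.6056 ≤ |z1|+|z2| = 8.2265 (verified)


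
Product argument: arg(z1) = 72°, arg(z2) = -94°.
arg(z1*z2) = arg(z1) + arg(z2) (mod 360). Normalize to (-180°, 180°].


arg(z1*z2) = 72° - 94° = -22°
Normalized to (-180°, 180°]: -22°

-22°


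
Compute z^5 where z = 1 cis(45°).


r^5 = 1^5 = 1
n*theta = 5*45° = 225° = 225° (mod 360)
a = 1*cos(225°) = -0.7071
b = 1*sin(225°) = -0.7071

1 cis(225°) = -0.7071 - 0.7071i


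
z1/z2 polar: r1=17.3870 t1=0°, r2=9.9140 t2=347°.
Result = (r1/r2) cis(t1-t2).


r = 17.3870 / 9.9140 = 1.7538
theta = 0° - 347° = -347° = 13° (mod 360)

1.7538 cis(13°)


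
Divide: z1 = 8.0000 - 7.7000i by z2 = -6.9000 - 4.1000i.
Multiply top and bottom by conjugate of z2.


Conjugate of z2 = -6.9000 + 4.1000i
Numerator: (8.0000 - 7.7000i)(-6.9000 + 4.1000i) = -23.6300 + 85.9300i
Denominator: (-6.9)^2 + (-4.1)^2 = 64.42
Result = (-23.6300 + 85.9300i)/64.42

-0.3668 + 1.3339i


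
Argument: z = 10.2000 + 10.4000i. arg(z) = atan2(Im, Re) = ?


Re = 10.2, Im = 10.4
arg = atan2(10.4, 10.2) = 45.5563 degrees

arg(z) = 45.5563 degrees


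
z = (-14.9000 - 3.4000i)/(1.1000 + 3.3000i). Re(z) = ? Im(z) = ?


Multiply by conjugate: (-14.9000 - 3.4000i)(1.1000 - 3.3000i) / (1.1^2 + 3.3^2)
Numerator real = -14.9*1.1 - (3.4)*3.3 = -27.61
Numerator imag = -3.4*1.1 - (-14.9)*3.3 = 45.43
Denominator = 12.1
Re(z) = -27.61/12.1 = -2.2818
Im(z) = 45.43/12.1 = 3.7545

Re(z) = -2.2818, Im(z) = 3.7545


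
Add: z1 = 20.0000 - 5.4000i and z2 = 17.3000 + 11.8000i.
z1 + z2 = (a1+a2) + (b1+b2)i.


Real: 20 + 17.3 = 37.3
Imag: -5.4 + 11.8 = 6.4

37.3000 + 6.4000i


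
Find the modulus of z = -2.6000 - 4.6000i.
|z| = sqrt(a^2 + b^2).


|z| = sqrt((-2.6)^2 + (-4.6)^2) = sqrt(6.76 + 21.16) = sqrt(27.92) = 5.2839

|z| = 5.2839


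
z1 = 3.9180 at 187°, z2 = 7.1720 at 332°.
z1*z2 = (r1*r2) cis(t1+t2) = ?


r = 3.9180 * 7.1720 = 28.0999
theta = 187° + 332° = 519° = 159° (mod 360)

28.0999 cis(159°)


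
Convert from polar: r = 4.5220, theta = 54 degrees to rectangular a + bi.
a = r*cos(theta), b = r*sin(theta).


a = 4.5220*cos(54°) = 4.5220*0.5878 = 2.6580
b = 4.5220*sin(54°) = 4.5220*0.80902 = 3.6584

2.6580 + 3.6584i


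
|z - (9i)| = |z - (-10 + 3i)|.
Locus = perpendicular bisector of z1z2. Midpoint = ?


Equal distances means the locus is the perpendicular bisector of z1 and z2.
Midpoint = ((0+(-10))/2, (9+3)/2) = (-5.0000, 6.0000)

Perpendicular bisector through (-5.0000, 6.0000)


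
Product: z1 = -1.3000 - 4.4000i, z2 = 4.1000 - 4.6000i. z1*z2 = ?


Real = -1.3*4.1 - (-4.4)*(-4.6) = -5.33 - 20.24 = -25.57
Imag = -1.3*(-4.6) + 4.1*(-4.4) = 5.98 - (18.04) = -12.06

-25.5700 - 12.0600i


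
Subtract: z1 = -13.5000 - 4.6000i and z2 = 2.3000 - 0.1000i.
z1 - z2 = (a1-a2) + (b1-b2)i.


Real: -13.5 - 2.3 = -15.8
Imag: -4.6 + 0.1 = -4.5

-15.8000 - 4.5000i


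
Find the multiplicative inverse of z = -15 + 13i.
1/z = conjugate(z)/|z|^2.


|z|^2 = 225+169 = 394
1/z = (-15 - 13i)/394

1/z = -0.0381 - 0.0330i


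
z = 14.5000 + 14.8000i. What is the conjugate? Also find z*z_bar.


z_bar = 14.5000 - 14.8000i
z*z_bar = 14.5^2 + 14.8^2 = 210.25 + 219.04 = 429.29

z_bar = 14.5000 - 14.8000i, z*z_bar = 429.29


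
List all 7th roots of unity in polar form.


The 7th roots of unity are cis(360k/7°) for k=0..6
Angle step = 360/7 = 51.4286°
Primitive root: cis(51.4286°)
Primitive root = 0.6235 + 0.7818i

7 roots at angles: 0°, 51.4286°, 102.8571°, 154.2857°, 205.7143°, 257.1429°, 308.5714°


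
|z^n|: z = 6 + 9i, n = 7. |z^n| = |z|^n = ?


|z| = sqrt(36+81) = sqrt(117) = 10.8167
|z^7| = |z|^7 = (sqrt(117))^7 = 117^3 * sqrt(117) = 1601613*sqrt(117)

|z^7| = 1601613*sqrt(117) ≈ 17324093.3848


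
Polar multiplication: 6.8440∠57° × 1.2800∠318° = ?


r = 6.8440 * 1.2800 = 8.7603
theta = 57° + 318° = 375° = 15° (mod 360)

8.7603 cis(15°)


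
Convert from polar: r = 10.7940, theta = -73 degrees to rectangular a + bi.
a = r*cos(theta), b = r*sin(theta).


a = 10.7940*cos(-73°) = 10.7940*0.292372 = 3.1559
b = 10.7940*sin(-73°) = 10.7940*(-0.956305) = -10.3224

3.1559 - 10.3224i


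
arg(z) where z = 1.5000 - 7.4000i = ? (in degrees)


Re = 1.5, Im = -7.4
arg = atan2(-7.4, 1.5) = -78.5412 degrees

arg(z) = -78.5412 degrees


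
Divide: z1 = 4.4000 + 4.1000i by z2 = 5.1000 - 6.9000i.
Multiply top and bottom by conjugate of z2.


Conjugate of z2 = 5.1000 + 6.9000i
Numerator: (4.4000 + 4.1000i)(5.1000 + 6.9000i) = -5.8500 + 51.2700i
Denominator: 5.1^2 + (-6.9)^2 = 73.62
Result = (-5.8500 + 51.2700i)/73.62

-0.0795 + 0.6964i


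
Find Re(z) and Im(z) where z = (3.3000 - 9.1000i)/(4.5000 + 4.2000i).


Multiply by conjugate: (3.3000 - 9.1000i)(4.5000 - 4.2000i) / (4.5^2 + 4.2^2)
Numerator real = 3.3*4.5 - (9.1)*4.2 = -23.37
Numerator imag = -9.1*4.5 - 3.3*4.2 = -54.81
Denominator = 37.89
Re(z) = -23.37/37.89 = -0.6168
Im(z) = -54.81/37.89 = -1.4466

Re(z) = -0.6168, Im(z) = -1.4466


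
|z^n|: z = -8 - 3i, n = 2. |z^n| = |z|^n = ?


|z| = sqrt(64+9) = sqrt(73) = 8.5440
|z^2| = |z|^2 = (sqrt(73))^2 = 73

|z^2| = 73


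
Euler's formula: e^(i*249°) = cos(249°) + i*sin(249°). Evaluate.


cos(249°) = -0.3584
sin(249°) = -0.9336

e^(i*249°) = -0.3584 - 0.9336i


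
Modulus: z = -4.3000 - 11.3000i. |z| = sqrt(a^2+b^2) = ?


|z| = sqrt((-4.3)^2 + (-11.3)^2) = sqrt(18.49 + 127.69) = sqrt(146.18) = 12.0905

|z| = 12.0905


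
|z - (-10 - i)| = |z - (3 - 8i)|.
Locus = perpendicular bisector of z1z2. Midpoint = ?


Equal distances means the locus is the perpendicular bisector of z1 and z2.
Midpoint = ((-10+3)/2, (-1+(-8))/2) = (-3.5000, -4.5000)

Perpendicular bisector through (-3.5000, -4.5000)


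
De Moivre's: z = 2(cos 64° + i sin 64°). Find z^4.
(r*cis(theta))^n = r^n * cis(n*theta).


r^4 = 2^4 = 16
n*theta = 4*64° = 256° = 256° (mod 360)
a = 16*cos(256°) = -3.8708
b = 16*sin(256°) = -15.5247

16 cis(256°) = -3.8708 - 15.5247i


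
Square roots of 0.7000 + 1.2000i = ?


|z| = sqrt(0.49+1.44) = 1.3892
sqrt((|z|+a)/2) = sqrt((1.3892+0.7)/2) = sqrt(1.0446) = 1.0221
sqrt((|z|-a)/2) = sqrt((1.3892-0.7)/2) = sqrt(0.3446) = 0.5870

±(1.0221 + 0.5870i) i.e. 1.0221 + 0.5870i and -1.0221 - 0.5870i


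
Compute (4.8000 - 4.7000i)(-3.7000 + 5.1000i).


Real = 4.8*(-3.7) - (-4.7)*5.1 = -17.76 - (-23.97) = 6.21
Imag = 4.8*5.1 - (3.7)*(-4.7) = 24.48 + 17.39 = 41.87

6.2100 + 41.8700i


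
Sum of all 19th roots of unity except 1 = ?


With w = e^(2*pi*i/19), all 19 of the 19th roots of unity w^0 = 1, w, ..., w^(18) sum to 0: 1 + w + ... + w^(18) = (1 - w^19)/(1 - w) = 0 since w^19 = 1, w ≠ 1.
Removing the root 1: w + w^2 + ... + w^(18) = 0 - 1 = -1

Sum = -1
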